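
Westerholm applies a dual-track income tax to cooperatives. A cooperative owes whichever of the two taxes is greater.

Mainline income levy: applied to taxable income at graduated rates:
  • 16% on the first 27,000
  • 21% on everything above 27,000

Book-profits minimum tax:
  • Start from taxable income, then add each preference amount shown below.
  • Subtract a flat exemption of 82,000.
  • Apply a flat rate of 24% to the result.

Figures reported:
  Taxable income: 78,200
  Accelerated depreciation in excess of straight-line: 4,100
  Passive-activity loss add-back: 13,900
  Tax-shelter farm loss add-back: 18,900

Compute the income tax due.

Book-profits minimum tax:
  Adjusted income: 78,200 + 4,100 + 13,900 + 18,900 = 115,100
  Less exemption 82,000 → base 33,100
  33,100 × 24% = 7,944

Mainline income levy:
  27,000 × 16% = 4,320
  51,200 × 21% = 10,752
  → 15,072

15,072 > 7,944, so the mainline income levy governs.

15,072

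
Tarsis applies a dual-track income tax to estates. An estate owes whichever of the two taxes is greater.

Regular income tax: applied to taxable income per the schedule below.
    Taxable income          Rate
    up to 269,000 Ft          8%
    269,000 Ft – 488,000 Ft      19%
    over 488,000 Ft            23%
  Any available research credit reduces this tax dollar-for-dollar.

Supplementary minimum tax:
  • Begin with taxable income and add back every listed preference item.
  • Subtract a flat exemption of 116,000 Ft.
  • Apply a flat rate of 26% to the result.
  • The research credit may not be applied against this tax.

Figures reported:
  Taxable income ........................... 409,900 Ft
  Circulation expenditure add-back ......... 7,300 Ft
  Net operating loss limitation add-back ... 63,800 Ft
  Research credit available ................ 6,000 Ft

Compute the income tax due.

94,900 Ft

Supplementary minimum tax:
  Adjusted income: 409,900 Ft + 7,300 Ft + 63,800 Ft = 481,000 Ft
  Less exemption 116,000 Ft → base 365,000 Ft
  365,000 Ft × 26% = 94,900 Ft

Regular income tax:
  269,000 Ft × 8% = 21,520 Ft
  140,900 Ft × 19% = 26,771 Ft
  → 48,291 Ft
  Less research credit 6,000 Ft → 42,291 Ft

94,900 Ft > 42,291 Ft, so the supplementary minimum tax is the binding amount.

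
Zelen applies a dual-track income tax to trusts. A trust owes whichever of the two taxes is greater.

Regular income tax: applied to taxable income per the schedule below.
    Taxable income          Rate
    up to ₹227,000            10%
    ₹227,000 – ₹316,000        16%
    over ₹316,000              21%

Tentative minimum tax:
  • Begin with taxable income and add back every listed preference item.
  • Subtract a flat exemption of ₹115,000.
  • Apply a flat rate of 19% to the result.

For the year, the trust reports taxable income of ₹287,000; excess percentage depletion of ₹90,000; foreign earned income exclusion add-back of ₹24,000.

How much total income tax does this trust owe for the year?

Regular income tax:
  ₹227,000 × 10% = ₹22,700
  ₹60,000 × 16% = ₹9,600
  → ₹32,300

Tentative minimum tax:
  Adjusted income: ₹287,000 + ₹90,000 + ₹24,000 = ₹401,000
  Less exemption ₹115,000 → base ₹286,000
  ₹286,000 × 19% = ₹54,340

₹54,340 > ₹32,300, so the tentative minimum tax is the binding amount.

₹54,340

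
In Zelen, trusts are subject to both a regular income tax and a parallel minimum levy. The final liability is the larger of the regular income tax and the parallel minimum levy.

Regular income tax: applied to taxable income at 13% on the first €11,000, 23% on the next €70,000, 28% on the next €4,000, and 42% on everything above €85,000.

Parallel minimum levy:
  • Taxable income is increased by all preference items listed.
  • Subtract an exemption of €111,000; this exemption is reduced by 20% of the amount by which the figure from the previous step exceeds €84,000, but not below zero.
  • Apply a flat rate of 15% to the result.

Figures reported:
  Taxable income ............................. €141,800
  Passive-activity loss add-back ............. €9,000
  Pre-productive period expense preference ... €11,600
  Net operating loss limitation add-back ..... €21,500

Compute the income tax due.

Parallel minimum levy:
  Adjusted income: €141,800 + €9,000 + €11,600 + €21,500 = €183,900
  Exemption: €111,000 − 20% × (€183,900 − €84,000) = €111,000 − €19,980 = €91,020
  Base: €183,900 − €91,020 = €92,880
  €92,880 × 15% = €13,932

Regular income tax:
  €11,000 × 13% = €1,430
  €70,000 × 23% = €16,100
  €4,000 × 28% = €1,120
  €56,800 × 42% = €23,856
  → €42,506

€42,506 > €13,932, so the regular income tax governs.

€42,506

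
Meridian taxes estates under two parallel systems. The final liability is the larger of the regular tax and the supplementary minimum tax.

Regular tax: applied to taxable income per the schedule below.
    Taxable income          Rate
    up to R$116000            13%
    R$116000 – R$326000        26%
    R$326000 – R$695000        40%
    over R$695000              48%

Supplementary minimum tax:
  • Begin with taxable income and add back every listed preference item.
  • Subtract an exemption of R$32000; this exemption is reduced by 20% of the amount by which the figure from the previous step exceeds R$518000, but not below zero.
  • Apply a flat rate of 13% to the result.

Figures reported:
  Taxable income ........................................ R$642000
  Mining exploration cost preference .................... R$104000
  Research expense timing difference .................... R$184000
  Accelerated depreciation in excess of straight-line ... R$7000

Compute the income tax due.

Regular tax:
  R$116000 × 13% = R$15080
  R$210000 × 26% = R$54600
  R$316000 × 40% = R$126400
  → R$196080

Supplementary minimum tax:
  Adjusted income: R$642000 + R$104000 + R$184000 + R$7000 = R$937000
  Exemption: 20% × (R$937000 − R$518000) = R$83800 ≥ R$32000, so the exemption is fully phased out
  Base: R$937000 − R$0 = R$937000
  R$937000 × 13% = R$121810

R$196080 > R$121810, so the regular tax governs.

R$196080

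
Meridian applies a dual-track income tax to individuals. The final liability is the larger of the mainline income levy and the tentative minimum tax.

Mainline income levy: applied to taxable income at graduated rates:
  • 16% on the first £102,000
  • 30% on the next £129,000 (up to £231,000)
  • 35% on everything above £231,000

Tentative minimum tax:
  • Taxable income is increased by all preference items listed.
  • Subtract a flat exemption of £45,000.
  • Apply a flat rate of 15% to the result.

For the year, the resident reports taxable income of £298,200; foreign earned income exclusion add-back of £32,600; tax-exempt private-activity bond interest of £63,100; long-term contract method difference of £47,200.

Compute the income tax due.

£78,540

Tentative minimum tax:
  Adjusted income: £298,200 + £32,600 + £63,100 + £47,200 = £441,100
  Less exemption £45,000 → base £396,100
  £396,100 × 15% = £59,415

Mainline income levy:
  £102,000 × 16% = £16,320
  £129,000 × 30% = £38,700
  £67,200 × 35% = £23,520
  → £78,540

£78,540 > £59,415, so the mainline income levy governs.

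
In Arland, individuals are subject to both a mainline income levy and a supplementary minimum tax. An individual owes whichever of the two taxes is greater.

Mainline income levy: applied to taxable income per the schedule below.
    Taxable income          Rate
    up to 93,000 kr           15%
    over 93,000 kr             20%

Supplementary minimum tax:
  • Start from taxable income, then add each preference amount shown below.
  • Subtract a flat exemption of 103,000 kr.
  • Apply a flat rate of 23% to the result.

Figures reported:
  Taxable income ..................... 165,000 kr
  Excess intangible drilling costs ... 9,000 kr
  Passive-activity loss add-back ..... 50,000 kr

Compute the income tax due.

28,350 kr

Mainline income levy:
  93,000 kr × 15% = 13,950 kr
  72,000 kr × 20% = 14,400 kr
  → 28,350 kr

Supplementary minimum tax:
  Adjusted income: 165,000 kr + 9,000 kr + 50,000 kr = 224,000 kr
  Less exemption 103,000 kr → base 121,000 kr
  121,000 kr × 23% = 27,830 kr

28,350 kr > 27,830 kr, so the mainline income levy governs.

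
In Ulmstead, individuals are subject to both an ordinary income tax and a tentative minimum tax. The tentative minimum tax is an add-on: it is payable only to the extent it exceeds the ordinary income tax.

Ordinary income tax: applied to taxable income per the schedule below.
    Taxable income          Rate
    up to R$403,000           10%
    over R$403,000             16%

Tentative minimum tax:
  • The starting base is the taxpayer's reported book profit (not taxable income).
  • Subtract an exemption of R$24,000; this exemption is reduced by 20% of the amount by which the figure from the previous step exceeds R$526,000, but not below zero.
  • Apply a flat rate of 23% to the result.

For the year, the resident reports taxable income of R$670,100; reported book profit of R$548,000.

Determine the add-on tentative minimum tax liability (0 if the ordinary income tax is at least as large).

R$38,496

Tentative minimum tax:
  Base (reported book profit): R$548,000
  Exemption: R$24,000 − 20% × (R$548,000 − R$526,000) = R$24,000 − R$4,400 = R$19,600
  Base: R$548,000 − R$19,600 = R$528,400
  R$528,400 × 23% = R$121,532

Ordinary income tax:
  R$403,000 × 10% = R$40,300
  R$267,100 × 16% = R$42,736
  → R$83,036

Excess of tentative minimum tax over ordinary income tax: R$121,532 − R$83,036 = R$38,496.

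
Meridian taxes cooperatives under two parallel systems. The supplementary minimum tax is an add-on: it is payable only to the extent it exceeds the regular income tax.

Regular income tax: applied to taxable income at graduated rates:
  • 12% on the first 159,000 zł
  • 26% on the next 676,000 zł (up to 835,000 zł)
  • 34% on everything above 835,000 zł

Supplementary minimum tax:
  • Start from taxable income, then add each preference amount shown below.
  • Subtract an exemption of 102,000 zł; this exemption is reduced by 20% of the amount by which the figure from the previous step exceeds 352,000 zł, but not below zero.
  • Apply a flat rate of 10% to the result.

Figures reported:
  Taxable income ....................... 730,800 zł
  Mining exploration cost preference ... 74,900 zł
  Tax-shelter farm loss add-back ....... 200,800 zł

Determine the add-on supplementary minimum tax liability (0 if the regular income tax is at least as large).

0 zł

Regular income tax:
  159,000 zł × 12% = 19,080 zł
  571,800 zł × 26% = 148,668 zł
  → 167,748 zł

Supplementary minimum tax:
  Adjusted income: 730,800 zł + 74,900 zł + 200,800 zł = 1,006,500 zł
  Exemption: 20% × (1,006,500 zł − 352,000 zł) = 130,900 zł ≥ 102,000 zł, so the exemption is fully phased out
  Base: 1,006,500 zł − 0 zł = 1,006,500 zł
  1,006,500 zł × 10% = 100,650 zł

100,650 zł ≤ 167,748 zł, so no add-on is due.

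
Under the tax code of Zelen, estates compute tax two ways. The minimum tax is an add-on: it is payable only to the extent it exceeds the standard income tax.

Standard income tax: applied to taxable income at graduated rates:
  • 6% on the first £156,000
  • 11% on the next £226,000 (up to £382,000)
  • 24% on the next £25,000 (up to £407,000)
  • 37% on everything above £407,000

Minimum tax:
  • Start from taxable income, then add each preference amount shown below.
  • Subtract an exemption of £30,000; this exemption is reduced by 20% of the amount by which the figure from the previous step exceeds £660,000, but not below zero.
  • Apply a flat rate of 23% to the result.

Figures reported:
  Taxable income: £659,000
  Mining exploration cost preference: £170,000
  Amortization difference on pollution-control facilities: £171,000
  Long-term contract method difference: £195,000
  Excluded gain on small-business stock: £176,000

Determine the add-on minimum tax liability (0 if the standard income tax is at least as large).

Standard income tax:
  £156,000 × 6% = £9,360
  £226,000 × 11% = £24,860
  £25,000 × 24% = £6,000
  £252,000 × 37% = £93,240
  → £133,460

Minimum tax:
  Adjusted income: £659,000 + £170,000 + £171,000 + £195,000 + £176,000 = £1,371,000
  Exemption: 20% × (£1,371,000 − £660,000) = £142,200 ≥ £30,000, so the exemption is fully phased out
  Base: £1,371,000 − £0 = £1,371,000
  £1,371,000 × 23% = £315,330

Excess of minimum tax over standard income tax: £315,330 − £133,460 = £181,870.

£181,870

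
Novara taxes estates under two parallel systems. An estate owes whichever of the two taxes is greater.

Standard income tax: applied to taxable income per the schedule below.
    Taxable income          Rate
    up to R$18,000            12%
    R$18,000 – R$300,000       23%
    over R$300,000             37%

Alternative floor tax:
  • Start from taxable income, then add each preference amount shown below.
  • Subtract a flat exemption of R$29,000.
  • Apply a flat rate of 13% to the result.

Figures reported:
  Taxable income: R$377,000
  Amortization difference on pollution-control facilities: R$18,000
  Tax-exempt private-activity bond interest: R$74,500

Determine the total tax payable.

Standard income tax:
  R$18,000 × 12% = R$2,160
  R$282,000 × 23% = R$64,860
  R$77,000 × 37% = R$28,490
  → R$95,510

Alternative floor tax:
  Adjusted income: R$377,000 + R$18,000 + R$74,500 = R$469,500
  Less exemption R$29,000 → base R$440,500
  R$440,500 × 13% = R$57,265

R$95,510 > R$57,265, so the standard income tax governs.

R$95,510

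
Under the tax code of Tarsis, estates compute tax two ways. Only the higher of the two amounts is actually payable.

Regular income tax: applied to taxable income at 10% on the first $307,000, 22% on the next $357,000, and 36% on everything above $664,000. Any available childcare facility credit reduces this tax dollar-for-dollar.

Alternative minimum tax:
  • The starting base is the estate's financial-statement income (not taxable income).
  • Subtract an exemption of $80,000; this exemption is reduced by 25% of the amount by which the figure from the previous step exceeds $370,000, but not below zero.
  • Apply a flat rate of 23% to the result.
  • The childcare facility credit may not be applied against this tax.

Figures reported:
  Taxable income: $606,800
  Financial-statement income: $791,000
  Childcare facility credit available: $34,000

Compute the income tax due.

$181,930

Regular income tax:
  $307,000 × 10% = $30,700
  $299,800 × 22% = $65,956
  → $96,656
  Less childcare facility credit $34,000 → $62,656

Alternative minimum tax:
  Base (financial-statement income): $791,000
  Exemption: 25% × ($791,000 − $370,000) = $105,250 ≥ $80,000, so the exemption is fully phased out
  Base: $791,000 − $0 = $791,000
  $791,000 × 23% = $181,930

$181,930 > $62,656, so the alternative minimum tax is the binding amount.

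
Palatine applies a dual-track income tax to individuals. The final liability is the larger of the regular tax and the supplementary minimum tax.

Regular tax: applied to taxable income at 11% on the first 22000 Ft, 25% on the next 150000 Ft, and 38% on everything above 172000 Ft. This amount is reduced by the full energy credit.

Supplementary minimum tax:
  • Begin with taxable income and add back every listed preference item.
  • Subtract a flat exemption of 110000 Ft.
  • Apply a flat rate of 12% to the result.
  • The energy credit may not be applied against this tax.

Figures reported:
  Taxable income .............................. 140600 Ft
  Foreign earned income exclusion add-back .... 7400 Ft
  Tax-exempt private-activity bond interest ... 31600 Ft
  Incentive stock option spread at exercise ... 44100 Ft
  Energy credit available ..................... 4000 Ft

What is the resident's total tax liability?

Regular tax:
  22000 Ft × 11% = 2420 Ft
  118600 Ft × 25% = 29650 Ft
  → 32070 Ft
  Less energy credit 4000 Ft → 28070 Ft

Supplementary minimum tax:
  Adjusted income: 140600 Ft + 7400 Ft + 31600 Ft + 44100 Ft = 223700 Ft
  Less exemption 110000 Ft → base 113700 Ft
  113700 Ft × 12% = 13644 Ft

28070 Ft > 13644 Ft, so the regular tax governs.

28070 Ft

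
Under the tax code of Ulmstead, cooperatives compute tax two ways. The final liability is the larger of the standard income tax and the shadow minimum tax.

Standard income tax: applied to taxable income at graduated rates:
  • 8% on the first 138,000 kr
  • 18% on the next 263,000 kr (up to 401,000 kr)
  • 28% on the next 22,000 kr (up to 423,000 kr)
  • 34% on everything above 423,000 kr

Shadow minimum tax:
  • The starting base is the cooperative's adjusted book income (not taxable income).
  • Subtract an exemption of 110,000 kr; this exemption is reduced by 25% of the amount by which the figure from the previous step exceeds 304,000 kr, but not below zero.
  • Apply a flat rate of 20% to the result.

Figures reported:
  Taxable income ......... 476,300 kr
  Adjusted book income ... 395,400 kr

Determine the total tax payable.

Standard income tax:
  138,000 kr × 8% = 11,040 kr
  263,000 kr × 18% = 47,340 kr
  22,000 kr × 28% = 6,160 kr
  53,300 kr × 34% = 18,122 kr
  → 82,662 kr

Shadow minimum tax:
  Base (adjusted book income): 395,400 kr
  Exemption: 110,000 kr − 25% × (395,400 kr − 304,000 kr) = 110,000 kr − 22,850 kr = 87,150 kr
  Base: 395,400 kr − 87,150 kr = 308,250 kr
  308,250 kr × 20% = 61,650 kr

82,662 kr > 61,650 kr, so the standard income tax governs.

82,662 kr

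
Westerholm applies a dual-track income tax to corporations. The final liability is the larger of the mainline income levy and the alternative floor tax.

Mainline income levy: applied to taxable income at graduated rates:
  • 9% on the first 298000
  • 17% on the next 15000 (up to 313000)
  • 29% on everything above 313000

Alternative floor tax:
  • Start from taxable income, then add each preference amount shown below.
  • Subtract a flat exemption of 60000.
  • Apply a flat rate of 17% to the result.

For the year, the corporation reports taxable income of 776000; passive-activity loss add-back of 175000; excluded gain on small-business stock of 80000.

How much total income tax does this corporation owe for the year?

Alternative floor tax:
  Adjusted income: 776000 + 175000 + 80000 = 1031000
  Less exemption 60000 → base 971000
  971000 × 17% = 165070

Mainline income levy:
  298000 × 9% = 26820
  15000 × 17% = 2550
  463000 × 29% = 134270
  → 163640

165070 > 163640, so the alternative floor tax is the binding amount.

165070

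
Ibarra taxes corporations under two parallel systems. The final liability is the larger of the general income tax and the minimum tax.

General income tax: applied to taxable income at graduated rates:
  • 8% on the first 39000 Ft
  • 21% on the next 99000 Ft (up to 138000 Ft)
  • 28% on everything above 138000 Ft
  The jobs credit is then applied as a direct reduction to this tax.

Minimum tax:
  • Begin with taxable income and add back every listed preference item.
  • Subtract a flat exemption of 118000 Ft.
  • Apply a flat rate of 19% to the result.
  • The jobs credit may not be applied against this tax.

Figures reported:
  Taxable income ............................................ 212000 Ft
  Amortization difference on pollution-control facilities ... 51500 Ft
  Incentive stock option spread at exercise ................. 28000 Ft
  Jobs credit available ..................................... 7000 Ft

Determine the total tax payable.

37630 Ft

General income tax:
  39000 Ft × 8% = 3120 Ft
  99000 Ft × 21% = 20790 Ft
  74000 Ft × 28% = 20720 Ft
  → 44630 Ft
  Less jobs credit 7000 Ft → 37630 Ft

Minimum tax:
  Adjusted income: 212000 Ft + 51500 Ft + 28000 Ft = 291500 Ft
  Less exemption 118000 Ft → base 173500 Ft
  173500 Ft × 19% = 32965 Ft

37630 Ft > 32965 Ft, so the general income tax governs.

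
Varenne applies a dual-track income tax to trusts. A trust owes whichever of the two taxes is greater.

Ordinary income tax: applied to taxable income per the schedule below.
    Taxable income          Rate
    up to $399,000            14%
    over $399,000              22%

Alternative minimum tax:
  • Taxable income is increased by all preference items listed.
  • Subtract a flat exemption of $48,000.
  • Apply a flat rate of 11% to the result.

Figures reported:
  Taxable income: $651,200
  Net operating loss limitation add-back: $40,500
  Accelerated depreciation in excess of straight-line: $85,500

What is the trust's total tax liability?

Alternative minimum tax:
  Adjusted income: $651,200 + $40,500 + $85,500 = $777,200
  Less exemption $48,000 → base $729,200
  $729,200 × 11% = $80,212

Ordinary income tax:
  $399,000 × 14% = $55,860
  $252,200 × 22% = $55,484
  → $111,344

$111,344 > $80,212, so the ordinary income tax governs.

$111,344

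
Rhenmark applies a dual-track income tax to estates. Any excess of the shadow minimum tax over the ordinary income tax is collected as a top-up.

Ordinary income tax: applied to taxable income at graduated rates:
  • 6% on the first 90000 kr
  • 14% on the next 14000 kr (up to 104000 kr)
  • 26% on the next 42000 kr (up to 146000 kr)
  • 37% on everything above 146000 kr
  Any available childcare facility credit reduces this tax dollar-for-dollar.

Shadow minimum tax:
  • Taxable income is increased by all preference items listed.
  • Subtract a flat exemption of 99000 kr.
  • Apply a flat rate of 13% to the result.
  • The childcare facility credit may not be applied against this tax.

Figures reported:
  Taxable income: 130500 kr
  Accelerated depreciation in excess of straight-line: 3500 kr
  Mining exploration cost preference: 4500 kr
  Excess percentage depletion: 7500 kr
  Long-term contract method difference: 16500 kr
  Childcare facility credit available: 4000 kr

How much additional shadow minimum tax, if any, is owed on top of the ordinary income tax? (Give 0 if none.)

0 kr

Ordinary income tax:
  90000 kr × 6% = 5400 kr
  14000 kr × 14% = 1960 kr
  26500 kr × 26% = 6890 kr
  → 14250 kr
  Less childcare facility credit 4000 kr → 10250 kr

Shadow minimum tax:
  Adjusted income: 130500 kr + 3500 kr + 4500 kr + 7500 kr + 16500 kr = 162500 kr
  Less exemption 99000 kr → base 63500 kr
  63500 kr × 13% = 8255 kr

8255 kr ≤ 10250 kr, so no add-on is due.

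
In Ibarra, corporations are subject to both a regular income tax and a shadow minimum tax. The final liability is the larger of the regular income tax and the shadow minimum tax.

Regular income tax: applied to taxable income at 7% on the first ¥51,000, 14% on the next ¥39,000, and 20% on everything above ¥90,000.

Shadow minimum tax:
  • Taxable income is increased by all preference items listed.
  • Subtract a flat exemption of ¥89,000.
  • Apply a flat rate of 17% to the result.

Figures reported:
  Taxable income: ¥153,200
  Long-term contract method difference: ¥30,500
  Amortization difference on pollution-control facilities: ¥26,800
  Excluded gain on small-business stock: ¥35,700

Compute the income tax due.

Regular income tax:
  ¥51,000 × 7% = ¥3,570
  ¥39,000 × 14% = ¥5,460
  ¥63,200 × 20% = ¥12,640
  → ¥21,670

Shadow minimum tax:
  Adjusted income: ¥153,200 + ¥30,500 + ¥26,800 + ¥35,700 = ¥246,200
  Less exemption ¥89,000 → base ¥157,200
  ¥157,200 × 17% = ¥26,724

¥26,724 > ¥21,670, so the shadow minimum tax is the binding amount.

¥26,724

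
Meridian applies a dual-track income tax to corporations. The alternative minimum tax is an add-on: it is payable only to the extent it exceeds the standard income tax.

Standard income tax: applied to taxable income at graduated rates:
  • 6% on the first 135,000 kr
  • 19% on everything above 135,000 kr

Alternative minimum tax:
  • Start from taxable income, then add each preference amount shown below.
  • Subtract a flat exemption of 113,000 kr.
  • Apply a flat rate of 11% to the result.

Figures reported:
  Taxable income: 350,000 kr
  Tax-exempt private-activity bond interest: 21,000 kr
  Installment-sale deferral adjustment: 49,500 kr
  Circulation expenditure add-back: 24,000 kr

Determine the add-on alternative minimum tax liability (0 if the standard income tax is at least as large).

0 kr

Alternative minimum tax:
  Adjusted income: 350,000 kr + 21,000 kr + 49,500 kr + 24,000 kr = 444,500 kr
  Less exemption 113,000 kr → base 331,500 kr
  331,500 kr × 11% = 36,465 kr

Standard income tax:
  135,000 kr × 6% = 8,100 kr
  215,000 kr × 19% = 40,850 kr
  → 48,950 kr

36,465 kr ≤ 48,950 kr, so no add-on is due.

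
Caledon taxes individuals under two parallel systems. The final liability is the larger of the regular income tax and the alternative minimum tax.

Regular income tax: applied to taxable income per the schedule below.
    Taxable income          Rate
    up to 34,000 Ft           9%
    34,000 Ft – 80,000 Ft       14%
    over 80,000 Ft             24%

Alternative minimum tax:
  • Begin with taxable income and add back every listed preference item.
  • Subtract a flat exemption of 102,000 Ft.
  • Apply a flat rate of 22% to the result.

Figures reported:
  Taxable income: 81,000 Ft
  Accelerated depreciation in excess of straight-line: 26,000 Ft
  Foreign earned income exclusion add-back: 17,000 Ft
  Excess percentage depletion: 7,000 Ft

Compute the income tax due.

Regular income tax:
  34,000 Ft × 9% = 3,060 Ft
  46,000 Ft × 14% = 6,440 Ft
  1,000 Ft × 24% = 240 Ft
  → 9,740 Ft

Alternative minimum tax:
  Adjusted income: 81,000 Ft + 26,000 Ft + 17,000 Ft + 7,000 Ft = 131,000 Ft
  Less exemption 102,000 Ft → base 29,000 Ft
  29,000 Ft × 22% = 6,380 Ft

9,740 Ft > 6,380 Ft, so the regular income tax governs.

9,740 Ft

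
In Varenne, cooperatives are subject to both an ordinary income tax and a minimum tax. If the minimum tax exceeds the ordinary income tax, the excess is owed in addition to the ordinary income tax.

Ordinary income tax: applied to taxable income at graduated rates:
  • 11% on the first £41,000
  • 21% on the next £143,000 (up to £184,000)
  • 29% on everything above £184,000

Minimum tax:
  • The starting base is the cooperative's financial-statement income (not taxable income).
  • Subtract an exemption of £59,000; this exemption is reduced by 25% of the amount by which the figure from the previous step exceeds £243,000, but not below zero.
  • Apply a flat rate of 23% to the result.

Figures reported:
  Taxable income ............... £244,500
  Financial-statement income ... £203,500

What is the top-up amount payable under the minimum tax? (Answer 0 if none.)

£0

Minimum tax:
  Base (financial-statement income): £203,500
  Exemption: £203,500 ≤ £243,000, so full £59,000 applies
  Base: £203,500 − £59,000 = £144,500
  £144,500 × 23% = £33,235

Ordinary income tax:
  £41,000 × 11% = £4,510
  £143,000 × 21% = £30,030
  £60,500 × 29% = £17,545
  → £52,085

£33,235 ≤ £52,085, so no add-on is due.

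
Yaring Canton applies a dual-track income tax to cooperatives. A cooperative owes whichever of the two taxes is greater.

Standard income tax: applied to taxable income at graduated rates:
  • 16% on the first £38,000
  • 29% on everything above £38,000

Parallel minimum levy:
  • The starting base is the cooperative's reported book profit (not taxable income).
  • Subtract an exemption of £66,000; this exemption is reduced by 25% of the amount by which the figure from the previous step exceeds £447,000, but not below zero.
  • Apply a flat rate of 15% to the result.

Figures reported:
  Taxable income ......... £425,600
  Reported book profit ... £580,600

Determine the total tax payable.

Standard income tax:
  £38,000 × 16% = £6,080
  £387,600 × 29% = £112,404
  → £118,484

Parallel minimum levy:
  Base (reported book profit): £580,600
  Exemption: £66,000 − 25% × (£580,600 − £447,000) = £66,000 − £33,400 = £32,600
  Base: £580,600 − £32,600 = £548,000
  £548,000 × 15% = £82,200

£118,484 > £82,200, so the standard income tax governs.

£118,484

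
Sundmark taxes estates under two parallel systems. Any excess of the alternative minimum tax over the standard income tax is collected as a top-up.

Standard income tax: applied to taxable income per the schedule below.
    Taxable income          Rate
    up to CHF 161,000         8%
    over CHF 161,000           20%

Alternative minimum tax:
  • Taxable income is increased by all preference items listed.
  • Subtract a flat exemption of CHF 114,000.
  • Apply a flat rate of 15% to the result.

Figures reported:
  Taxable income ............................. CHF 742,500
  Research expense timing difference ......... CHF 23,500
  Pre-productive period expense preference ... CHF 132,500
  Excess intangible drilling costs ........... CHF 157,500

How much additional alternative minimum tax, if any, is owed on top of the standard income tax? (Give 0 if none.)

Alternative minimum tax:
  Adjusted income: CHF 742,500 + CHF 23,500 + CHF 132,500 + CHF 157,500 = CHF 1,056,000
  Less exemption CHF 114,000 → base CHF 942,000
  CHF 942,000 × 15% = CHF 141,300

Standard income tax:
  CHF 161,000 × 8% = CHF 12,880
  CHF 581,500 × 20% = CHF 116,300
  → CHF 129,180

Excess of alternative minimum tax over standard income tax: CHF 141,300 − CHF 129,180 = CHF 12,120.

CHF 12,120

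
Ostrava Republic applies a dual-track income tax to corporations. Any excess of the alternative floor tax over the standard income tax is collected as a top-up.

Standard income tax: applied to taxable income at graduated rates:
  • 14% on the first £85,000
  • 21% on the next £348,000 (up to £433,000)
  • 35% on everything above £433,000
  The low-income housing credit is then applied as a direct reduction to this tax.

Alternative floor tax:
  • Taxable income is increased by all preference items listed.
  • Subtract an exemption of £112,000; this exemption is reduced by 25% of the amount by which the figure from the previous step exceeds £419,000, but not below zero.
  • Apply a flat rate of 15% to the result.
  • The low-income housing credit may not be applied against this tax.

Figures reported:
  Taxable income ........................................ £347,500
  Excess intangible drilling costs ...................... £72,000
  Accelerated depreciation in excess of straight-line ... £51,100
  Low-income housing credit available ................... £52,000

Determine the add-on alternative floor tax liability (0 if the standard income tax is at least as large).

Standard income tax:
  £85,000 × 14% = £11,900
  £262,500 × 21% = £55,125
  → £67,025
  Less low-income housing credit £52,000 → £15,025

Alternative floor tax:
  Adjusted income: £347,500 + £72,000 + £51,100 = £470,600
  Exemption: £112,000 − 25% × (£470,600 − £419,000) = £112,000 − £12,900 = £99,100
  Base: £470,600 − £99,100 = £371,500
  £371,500 × 15% = £55,725

Excess of alternative floor tax over standard income tax: £55,725 − £15,025 = £40,700.

£40,700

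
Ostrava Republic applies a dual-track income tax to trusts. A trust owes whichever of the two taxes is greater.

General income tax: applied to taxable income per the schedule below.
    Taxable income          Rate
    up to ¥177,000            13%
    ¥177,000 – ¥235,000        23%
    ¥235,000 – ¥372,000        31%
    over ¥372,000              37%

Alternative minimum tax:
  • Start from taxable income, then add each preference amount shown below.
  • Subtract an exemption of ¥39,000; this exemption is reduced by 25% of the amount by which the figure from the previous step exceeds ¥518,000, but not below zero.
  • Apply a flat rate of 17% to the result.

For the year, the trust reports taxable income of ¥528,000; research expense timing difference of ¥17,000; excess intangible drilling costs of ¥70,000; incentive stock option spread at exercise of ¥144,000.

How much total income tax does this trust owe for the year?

¥136,540

General income tax:
  ¥177,000 × 13% = ¥23,010
  ¥58,000 × 23% = ¥13,340
  ¥137,000 × 31% = ¥42,470
  ¥156,000 × 37% = ¥57,720
  → ¥136,540

Alternative minimum tax:
  Adjusted income: ¥528,000 + ¥17,000 + ¥70,000 + ¥144,000 = ¥759,000
  Exemption: 25% × (¥759,000 − ¥518,000) = ¥60,250 ≥ ¥39,000, so the exemption is fully phased out
  Base: ¥759,000 − ¥0 = ¥759,000
  ¥759,000 × 17% = ¥129,030

¥136,540 > ¥129,030, so the general income tax governs.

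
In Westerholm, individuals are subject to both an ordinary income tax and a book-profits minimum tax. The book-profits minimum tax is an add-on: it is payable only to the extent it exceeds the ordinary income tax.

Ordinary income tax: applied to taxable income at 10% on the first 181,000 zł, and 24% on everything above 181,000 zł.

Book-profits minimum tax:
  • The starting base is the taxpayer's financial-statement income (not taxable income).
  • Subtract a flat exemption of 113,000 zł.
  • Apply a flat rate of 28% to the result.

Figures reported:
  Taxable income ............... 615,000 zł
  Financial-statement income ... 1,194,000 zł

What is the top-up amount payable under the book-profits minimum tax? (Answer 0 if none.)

Ordinary income tax:
  181,000 zł × 10% = 18,100 zł
  434,000 zł × 24% = 104,160 zł
  → 122,260 zł

Book-profits minimum tax:
  Base (financial-statement income): 1,194,000 zł
  Less exemption 113,000 zł → base 1,081,000 zł
  1,081,000 zł × 28% = 302,680 zł

Excess of book-profits minimum tax over ordinary income tax: 302,680 zł − 122,260 zł = 180,420 zł.

180,420 zł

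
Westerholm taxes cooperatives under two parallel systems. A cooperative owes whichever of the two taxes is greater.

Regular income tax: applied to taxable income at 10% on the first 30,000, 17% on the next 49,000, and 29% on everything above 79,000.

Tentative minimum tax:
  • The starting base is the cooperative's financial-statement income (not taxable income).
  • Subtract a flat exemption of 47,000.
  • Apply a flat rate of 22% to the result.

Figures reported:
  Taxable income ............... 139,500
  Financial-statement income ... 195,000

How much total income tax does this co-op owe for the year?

Tentative minimum tax:
  Base (financial-statement income): 195,000
  Less exemption 47,000 → base 148,000
  148,000 × 22% = 32,560

Regular income tax:
  30,000 × 10% = 3,000
  49,000 × 17% = 8,330
  60,500 × 29% = 17,545
  → 28,875

32,560 > 28,875, so the tentative minimum tax is the binding amount.

32,560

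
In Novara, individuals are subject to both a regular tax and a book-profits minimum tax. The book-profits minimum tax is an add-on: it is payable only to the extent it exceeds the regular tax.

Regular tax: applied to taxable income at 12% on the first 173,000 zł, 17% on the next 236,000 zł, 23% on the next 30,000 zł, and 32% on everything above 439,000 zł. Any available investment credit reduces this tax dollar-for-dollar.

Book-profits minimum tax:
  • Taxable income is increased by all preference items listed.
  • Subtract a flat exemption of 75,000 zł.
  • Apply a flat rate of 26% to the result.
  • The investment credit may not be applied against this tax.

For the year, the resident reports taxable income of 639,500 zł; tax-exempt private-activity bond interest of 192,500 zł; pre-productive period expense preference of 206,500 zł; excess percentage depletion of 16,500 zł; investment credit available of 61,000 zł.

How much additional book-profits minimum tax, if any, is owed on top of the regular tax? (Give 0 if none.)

Book-profits minimum tax:
  Adjusted income: 639,500 zł + 192,500 zł + 206,500 zł + 16,500 zł = 1,055,000 zł
  Less exemption 75,000 zł → base 980,000 zł
  980,000 zł × 26% = 254,800 zł

Regular tax:
  173,000 zł × 12% = 20,760 zł
  236,000 zł × 17% = 40,120 zł
  30,000 zł × 23% = 6,900 zł
  200,500 zł × 32% = 64,160 zł
  → 131,940 zł
  Less investment credit 61,000 zł → 70,940 zł

Excess of book-profits minimum tax over regular tax: 254,800 zł − 70,940 zł = 183,860 zł.

183,860 zł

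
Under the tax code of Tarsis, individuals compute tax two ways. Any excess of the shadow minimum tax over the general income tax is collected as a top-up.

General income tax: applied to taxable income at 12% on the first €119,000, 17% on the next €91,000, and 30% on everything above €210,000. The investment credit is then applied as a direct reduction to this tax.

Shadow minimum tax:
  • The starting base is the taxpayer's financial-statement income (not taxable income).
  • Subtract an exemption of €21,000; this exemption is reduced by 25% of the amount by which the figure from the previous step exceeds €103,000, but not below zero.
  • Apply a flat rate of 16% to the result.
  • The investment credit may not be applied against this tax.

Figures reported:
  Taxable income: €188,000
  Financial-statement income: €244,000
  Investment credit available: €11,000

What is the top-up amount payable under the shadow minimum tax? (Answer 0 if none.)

General income tax:
  €119,000 × 12% = €14,280
  €69,000 × 17% = €11,730
  → €26,010
  Less investment credit €11,000 → €15,010

Shadow minimum tax:
  Base (financial-statement income): €244,000
  Exemption: 25% × (€244,000 − €103,000) = €35,250 ≥ €21,000, so the exemption is fully phased out
  Base: €244,000 − €0 = €244,000
  €244,000 × 16% = €39,040

Excess of shadow minimum tax over general income tax: €39,040 − €15,010 = €24,030.

€24,030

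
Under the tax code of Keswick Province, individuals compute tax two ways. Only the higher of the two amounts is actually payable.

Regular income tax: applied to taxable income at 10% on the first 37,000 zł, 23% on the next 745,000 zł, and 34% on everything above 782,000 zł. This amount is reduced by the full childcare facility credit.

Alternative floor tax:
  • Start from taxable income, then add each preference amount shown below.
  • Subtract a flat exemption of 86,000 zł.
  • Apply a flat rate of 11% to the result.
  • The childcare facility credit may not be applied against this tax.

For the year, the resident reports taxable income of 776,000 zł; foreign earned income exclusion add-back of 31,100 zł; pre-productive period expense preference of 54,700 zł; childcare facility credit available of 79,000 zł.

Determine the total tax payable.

94,670 zł

Alternative floor tax:
  Adjusted income: 776,000 zł + 31,100 zł + 54,700 zł = 861,800 zł
  Less exemption 86,000 zł → base 775,800 zł
  775,800 zł × 11% = 85,338 zł

Regular income tax:
  37,000 zł × 10% = 3,700 zł
  739,000 zł × 23% = 169,970 zł
  → 173,670 zł
  Less childcare facility credit 79,000 zł → 94,670 zł

94,670 zł > 85,338 zł, so the regular income tax governs.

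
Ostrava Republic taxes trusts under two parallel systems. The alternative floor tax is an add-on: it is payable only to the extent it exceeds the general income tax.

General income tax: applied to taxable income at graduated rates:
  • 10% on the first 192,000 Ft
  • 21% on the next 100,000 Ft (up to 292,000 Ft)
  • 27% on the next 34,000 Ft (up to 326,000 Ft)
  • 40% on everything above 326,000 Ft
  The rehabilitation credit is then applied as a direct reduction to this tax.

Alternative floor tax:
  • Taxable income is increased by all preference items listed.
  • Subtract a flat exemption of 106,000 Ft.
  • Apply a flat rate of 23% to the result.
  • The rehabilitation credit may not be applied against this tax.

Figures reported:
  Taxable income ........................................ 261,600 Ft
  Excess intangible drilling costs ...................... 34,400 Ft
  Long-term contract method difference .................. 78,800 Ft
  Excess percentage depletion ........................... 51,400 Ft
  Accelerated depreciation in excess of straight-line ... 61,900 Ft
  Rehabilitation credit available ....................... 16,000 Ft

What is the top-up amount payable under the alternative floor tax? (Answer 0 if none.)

Alternative floor tax:
  Adjusted income: 261,600 Ft + 34,400 Ft + 78,800 Ft + 51,400 Ft + 61,900 Ft = 488,100 Ft
  Less exemption 106,000 Ft → base 382,100 Ft
  382,100 Ft × 23% = 87,883 Ft

General income tax:
  192,000 Ft × 10% = 19,200 Ft
  69,600 Ft × 21% = 14,616 Ft
  → 33,816 Ft
  Less rehabilitation credit 16,000 Ft → 17,816 Ft

Excess of alternative floor tax over general income tax: 87,883 Ft − 17,816 Ft = 70,067 Ft.

70,067 Ft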